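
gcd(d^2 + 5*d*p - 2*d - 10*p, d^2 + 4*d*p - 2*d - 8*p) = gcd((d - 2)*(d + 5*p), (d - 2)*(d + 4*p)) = d - 2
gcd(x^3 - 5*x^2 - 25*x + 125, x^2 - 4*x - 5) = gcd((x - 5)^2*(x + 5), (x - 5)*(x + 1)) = x - 5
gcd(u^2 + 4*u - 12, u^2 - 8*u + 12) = u - 2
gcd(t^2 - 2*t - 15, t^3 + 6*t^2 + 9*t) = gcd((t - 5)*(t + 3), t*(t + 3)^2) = t + 3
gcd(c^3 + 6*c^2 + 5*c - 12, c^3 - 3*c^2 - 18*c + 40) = c + 4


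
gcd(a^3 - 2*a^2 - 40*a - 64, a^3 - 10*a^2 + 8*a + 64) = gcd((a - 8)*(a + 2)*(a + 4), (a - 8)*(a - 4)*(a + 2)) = a^2 - 6*a - 16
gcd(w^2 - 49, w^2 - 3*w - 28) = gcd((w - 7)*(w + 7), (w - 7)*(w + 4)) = w - 7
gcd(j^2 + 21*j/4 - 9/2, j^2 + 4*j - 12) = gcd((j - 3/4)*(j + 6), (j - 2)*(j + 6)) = j + 6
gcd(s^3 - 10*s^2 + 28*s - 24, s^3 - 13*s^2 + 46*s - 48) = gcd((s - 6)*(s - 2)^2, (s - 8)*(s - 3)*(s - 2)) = s - 2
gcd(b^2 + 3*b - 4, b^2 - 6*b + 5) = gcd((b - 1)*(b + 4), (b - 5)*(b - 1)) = b - 1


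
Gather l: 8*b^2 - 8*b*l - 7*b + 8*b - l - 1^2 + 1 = 8*b^2 + b + l*(-8*b - 1)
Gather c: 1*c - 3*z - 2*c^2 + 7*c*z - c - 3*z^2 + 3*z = -2*c^2 + 7*c*z - 3*z^2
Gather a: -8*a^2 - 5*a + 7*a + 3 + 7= -8*a^2 + 2*a + 10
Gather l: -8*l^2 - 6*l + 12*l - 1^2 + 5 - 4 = -8*l^2 + 6*l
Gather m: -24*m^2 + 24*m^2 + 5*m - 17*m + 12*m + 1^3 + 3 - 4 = 0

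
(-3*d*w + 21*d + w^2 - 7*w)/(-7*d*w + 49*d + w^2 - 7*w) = (-3*d + w)/(-7*d + w)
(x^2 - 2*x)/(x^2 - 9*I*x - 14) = x*(2 - x)/(-x^2 + 9*I*x + 14)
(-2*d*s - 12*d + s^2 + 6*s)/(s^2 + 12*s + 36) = (-2*d + s)/(s + 6)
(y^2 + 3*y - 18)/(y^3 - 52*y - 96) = (y - 3)/(y^2 - 6*y - 16)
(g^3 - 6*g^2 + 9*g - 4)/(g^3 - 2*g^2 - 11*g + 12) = (g - 1)/(g + 3)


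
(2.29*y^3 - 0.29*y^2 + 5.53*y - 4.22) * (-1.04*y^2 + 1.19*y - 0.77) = -2.3816*y^5 + 3.0267*y^4 - 7.8596*y^3 + 11.1928*y^2 - 9.2799*y + 3.2494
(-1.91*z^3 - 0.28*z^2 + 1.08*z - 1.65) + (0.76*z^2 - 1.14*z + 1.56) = -1.91*z^3 + 0.48*z^2 - 0.0599999999999998*z - 0.0899999999999999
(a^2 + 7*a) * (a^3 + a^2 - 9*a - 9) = a^5 + 8*a^4 - 2*a^3 - 72*a^2 - 63*a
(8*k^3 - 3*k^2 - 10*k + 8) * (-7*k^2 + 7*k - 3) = -56*k^5 + 77*k^4 + 25*k^3 - 117*k^2 + 86*k - 24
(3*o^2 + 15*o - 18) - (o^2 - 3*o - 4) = 2*o^2 + 18*o - 14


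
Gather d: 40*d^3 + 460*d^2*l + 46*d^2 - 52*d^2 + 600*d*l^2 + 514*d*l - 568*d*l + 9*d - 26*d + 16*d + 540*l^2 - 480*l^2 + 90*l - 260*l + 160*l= 40*d^3 + d^2*(460*l - 6) + d*(600*l^2 - 54*l - 1) + 60*l^2 - 10*l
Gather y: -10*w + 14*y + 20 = -10*w + 14*y + 20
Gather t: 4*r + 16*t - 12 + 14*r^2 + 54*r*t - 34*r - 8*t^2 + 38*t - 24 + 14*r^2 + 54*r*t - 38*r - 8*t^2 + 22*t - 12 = 28*r^2 - 68*r - 16*t^2 + t*(108*r + 76) - 48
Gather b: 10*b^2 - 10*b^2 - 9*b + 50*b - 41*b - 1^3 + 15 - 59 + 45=0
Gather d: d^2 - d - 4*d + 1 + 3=d^2 - 5*d + 4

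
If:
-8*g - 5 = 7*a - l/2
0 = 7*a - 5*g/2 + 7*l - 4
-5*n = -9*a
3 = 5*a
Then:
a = 3/5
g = -86/73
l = -164/365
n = 27/25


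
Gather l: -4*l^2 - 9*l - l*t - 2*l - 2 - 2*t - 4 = -4*l^2 + l*(-t - 11) - 2*t - 6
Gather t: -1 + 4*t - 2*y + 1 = 4*t - 2*y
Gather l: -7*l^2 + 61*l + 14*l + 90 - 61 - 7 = -7*l^2 + 75*l + 22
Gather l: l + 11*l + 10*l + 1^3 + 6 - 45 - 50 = 22*l - 88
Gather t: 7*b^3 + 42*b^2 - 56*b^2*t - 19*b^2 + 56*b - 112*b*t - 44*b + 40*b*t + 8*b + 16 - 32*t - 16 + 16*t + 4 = 7*b^3 + 23*b^2 + 20*b + t*(-56*b^2 - 72*b - 16) + 4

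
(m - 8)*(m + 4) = m^2 - 4*m - 32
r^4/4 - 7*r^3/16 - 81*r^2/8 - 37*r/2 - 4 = (r/4 + 1)*(r - 8)*(r + 1/4)*(r + 2)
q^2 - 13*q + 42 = (q - 7)*(q - 6)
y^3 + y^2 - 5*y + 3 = (y - 1)^2*(y + 3)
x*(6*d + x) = 6*d*x + x^2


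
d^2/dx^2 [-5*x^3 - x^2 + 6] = -30*x - 2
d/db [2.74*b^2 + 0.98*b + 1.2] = 5.48*b + 0.98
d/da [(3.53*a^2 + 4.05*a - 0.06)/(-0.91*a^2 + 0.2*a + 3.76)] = (4.3915*a^2 + 26.4364*a + 15.24)/(0.8281*a^4 - 0.364*a^3 - 6.8032*a^2 + 1.504*a + 14.1376)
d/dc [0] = 0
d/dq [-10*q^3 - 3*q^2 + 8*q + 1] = -30*q^2 - 6*q + 8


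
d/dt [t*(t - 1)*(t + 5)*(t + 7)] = 4*t^3 + 33*t^2 + 46*t - 35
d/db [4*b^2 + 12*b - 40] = 8*b + 12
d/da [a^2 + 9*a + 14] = 2*a + 9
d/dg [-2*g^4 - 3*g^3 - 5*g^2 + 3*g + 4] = -8*g^3 - 9*g^2 - 10*g + 3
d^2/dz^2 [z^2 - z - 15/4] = 2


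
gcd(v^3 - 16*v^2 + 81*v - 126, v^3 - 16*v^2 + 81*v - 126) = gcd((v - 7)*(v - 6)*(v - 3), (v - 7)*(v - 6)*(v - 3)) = v^3 - 16*v^2 + 81*v - 126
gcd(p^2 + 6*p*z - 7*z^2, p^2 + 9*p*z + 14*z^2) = p + 7*z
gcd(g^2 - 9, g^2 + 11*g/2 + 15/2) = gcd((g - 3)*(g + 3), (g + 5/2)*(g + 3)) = g + 3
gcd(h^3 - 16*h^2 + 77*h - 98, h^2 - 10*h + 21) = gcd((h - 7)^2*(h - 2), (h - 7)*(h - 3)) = h - 7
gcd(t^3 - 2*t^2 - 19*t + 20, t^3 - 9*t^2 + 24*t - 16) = t - 1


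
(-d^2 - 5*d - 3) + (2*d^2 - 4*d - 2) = d^2 - 9*d - 5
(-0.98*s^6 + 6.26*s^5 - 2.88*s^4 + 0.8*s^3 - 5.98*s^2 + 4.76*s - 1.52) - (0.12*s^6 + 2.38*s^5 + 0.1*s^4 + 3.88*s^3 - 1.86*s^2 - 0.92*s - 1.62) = -1.1*s^6 + 3.88*s^5 - 2.98*s^4 - 3.08*s^3 - 4.12*s^2 + 5.68*s + 0.1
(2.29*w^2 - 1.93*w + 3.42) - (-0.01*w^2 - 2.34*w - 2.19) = 2.3*w^2 + 0.41*w + 5.61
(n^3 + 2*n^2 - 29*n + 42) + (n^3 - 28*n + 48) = 2*n^3 + 2*n^2 - 57*n + 90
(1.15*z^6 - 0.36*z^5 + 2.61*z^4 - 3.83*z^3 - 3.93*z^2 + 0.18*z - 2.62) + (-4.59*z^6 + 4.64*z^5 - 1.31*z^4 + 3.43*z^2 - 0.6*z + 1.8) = -3.44*z^6 + 4.28*z^5 + 1.3*z^4 - 3.83*z^3 - 0.5*z^2 - 0.42*z - 0.82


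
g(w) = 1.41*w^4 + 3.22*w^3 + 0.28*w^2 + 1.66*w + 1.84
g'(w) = 5.64*w^3 + 9.66*w^2 + 0.56*w + 1.66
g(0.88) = 6.56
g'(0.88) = 13.48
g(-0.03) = 1.79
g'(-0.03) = 1.65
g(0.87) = 6.42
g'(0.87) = 13.17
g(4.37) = 797.38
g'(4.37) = 659.26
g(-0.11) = 1.66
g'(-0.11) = 1.71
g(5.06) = 1358.89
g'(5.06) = 982.51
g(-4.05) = 165.15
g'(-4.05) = -216.83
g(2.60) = 129.08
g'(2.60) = 167.55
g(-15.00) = 60553.69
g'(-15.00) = -16868.24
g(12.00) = 34864.00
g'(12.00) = 11145.34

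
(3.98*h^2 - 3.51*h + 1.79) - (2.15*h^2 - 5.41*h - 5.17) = 1.83*h^2 + 1.9*h + 6.96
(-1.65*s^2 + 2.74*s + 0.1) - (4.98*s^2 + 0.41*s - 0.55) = -6.63*s^2 + 2.33*s + 0.65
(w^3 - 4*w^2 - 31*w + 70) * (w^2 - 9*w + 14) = w^5 - 13*w^4 + 19*w^3 + 293*w^2 - 1064*w + 980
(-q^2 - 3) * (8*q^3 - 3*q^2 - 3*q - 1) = -8*q^5 + 3*q^4 - 21*q^3 + 10*q^2 + 9*q + 3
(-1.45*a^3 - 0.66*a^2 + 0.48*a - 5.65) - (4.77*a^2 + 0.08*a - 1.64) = -1.45*a^3 - 5.43*a^2 + 0.4*a - 4.01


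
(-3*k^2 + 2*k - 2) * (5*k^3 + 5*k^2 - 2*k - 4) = -15*k^5 - 5*k^4 + 6*k^3 - 2*k^2 - 4*k + 8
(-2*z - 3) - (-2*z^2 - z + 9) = 2*z^2 - z - 12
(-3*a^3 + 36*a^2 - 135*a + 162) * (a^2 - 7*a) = -3*a^5 + 57*a^4 - 387*a^3 + 1107*a^2 - 1134*a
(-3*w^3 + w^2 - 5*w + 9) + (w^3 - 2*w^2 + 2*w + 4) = -2*w^3 - w^2 - 3*w + 13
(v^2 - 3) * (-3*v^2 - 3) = -3*v^4 + 6*v^2 + 9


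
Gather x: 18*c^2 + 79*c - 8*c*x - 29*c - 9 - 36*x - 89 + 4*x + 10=18*c^2 + 50*c + x*(-8*c - 32) - 88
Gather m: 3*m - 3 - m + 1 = 2*m - 2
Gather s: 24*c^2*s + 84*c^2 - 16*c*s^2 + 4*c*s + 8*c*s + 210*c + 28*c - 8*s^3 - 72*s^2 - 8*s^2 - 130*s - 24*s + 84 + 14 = 84*c^2 + 238*c - 8*s^3 + s^2*(-16*c - 80) + s*(24*c^2 + 12*c - 154) + 98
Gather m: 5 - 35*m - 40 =-35*m - 35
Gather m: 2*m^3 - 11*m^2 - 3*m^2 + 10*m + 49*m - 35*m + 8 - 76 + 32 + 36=2*m^3 - 14*m^2 + 24*m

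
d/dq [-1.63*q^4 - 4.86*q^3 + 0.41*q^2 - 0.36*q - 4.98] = -6.52*q^3 - 14.58*q^2 + 0.82*q - 0.36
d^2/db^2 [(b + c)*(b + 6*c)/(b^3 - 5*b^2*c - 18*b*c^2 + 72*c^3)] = 2*(b^6 + 21*b^5*c - 15*b^4*c^2 - 533*b^3*c^3 - 1818*b^2*c^4 + 7884*b*c^5 + 18360*c^6)/(b^9 - 15*b^8*c + 21*b^7*c^2 + 631*b^6*c^3 - 2538*b^5*c^4 - 7236*b^4*c^5 + 48600*b^3*c^6 - 7776*b^2*c^7 - 279936*b*c^8 + 373248*c^9)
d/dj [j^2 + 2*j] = 2*j + 2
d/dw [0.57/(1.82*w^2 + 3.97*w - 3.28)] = (-2.0748*w - 2.2629)/(1.82*w^2 + 3.97*w - 3.28)^2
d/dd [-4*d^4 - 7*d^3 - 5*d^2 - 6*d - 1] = -16*d^3 - 21*d^2 - 10*d - 6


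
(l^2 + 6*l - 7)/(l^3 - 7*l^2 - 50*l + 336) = (l - 1)/(l^2 - 14*l + 48)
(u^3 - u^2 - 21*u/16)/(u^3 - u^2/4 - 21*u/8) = (4*u + 3)/(2*(2*u + 3))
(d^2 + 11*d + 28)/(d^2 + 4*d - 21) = (d + 4)/(d - 3)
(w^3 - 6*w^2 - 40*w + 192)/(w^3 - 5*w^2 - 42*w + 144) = (w - 4)/(w - 3)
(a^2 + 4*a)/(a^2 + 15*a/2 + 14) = 2*a/(2*a + 7)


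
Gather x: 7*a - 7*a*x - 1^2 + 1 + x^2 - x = 7*a + x^2 + x*(-7*a - 1)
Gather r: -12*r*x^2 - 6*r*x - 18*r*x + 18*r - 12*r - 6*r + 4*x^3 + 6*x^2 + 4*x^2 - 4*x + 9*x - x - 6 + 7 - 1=r*(-12*x^2 - 24*x) + 4*x^3 + 10*x^2 + 4*x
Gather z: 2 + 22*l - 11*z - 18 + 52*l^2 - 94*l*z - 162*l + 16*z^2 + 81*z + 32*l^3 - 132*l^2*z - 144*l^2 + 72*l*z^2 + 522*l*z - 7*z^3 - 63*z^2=32*l^3 - 92*l^2 - 140*l - 7*z^3 + z^2*(72*l - 47) + z*(-132*l^2 + 428*l + 70) - 16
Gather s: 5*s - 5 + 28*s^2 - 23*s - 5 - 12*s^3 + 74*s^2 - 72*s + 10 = -12*s^3 + 102*s^2 - 90*s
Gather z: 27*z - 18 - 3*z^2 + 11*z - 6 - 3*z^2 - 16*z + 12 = -6*z^2 + 22*z - 12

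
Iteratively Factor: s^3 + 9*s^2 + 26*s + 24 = (s + 3)*(s^2 + 6*s + 8) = (s + 2)*(s + 3)*(s + 4)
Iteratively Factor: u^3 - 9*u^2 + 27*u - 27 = (u - 3)*(u^2 - 6*u + 9) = (u - 3)^2*(u - 3)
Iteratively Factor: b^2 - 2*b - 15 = (b + 3)*(b - 5)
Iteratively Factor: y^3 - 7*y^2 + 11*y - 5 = (y - 5)*(y^2 - 2*y + 1) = (y - 5)*(y - 1)*(y - 1)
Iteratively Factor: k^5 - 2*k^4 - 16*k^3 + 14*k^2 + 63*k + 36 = (k - 3)*(k^4 + k^3 - 13*k^2 - 25*k - 12) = (k - 3)*(k + 1)*(k^3 - 13*k - 12) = (k - 3)*(k + 1)^2*(k^2 - k - 12) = (k - 4)*(k - 3)*(k + 1)^2*(k + 3)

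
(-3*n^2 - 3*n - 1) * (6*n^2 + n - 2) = -18*n^4 - 21*n^3 - 3*n^2 + 5*n + 2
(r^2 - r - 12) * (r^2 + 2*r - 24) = r^4 + r^3 - 38*r^2 + 288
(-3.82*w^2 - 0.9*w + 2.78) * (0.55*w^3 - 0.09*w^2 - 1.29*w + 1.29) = -2.101*w^5 - 0.1512*w^4 + 6.5378*w^3 - 4.017*w^2 - 4.7472*w + 3.5862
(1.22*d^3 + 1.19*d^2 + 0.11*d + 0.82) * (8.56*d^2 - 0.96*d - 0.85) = 10.4432*d^5 + 9.0152*d^4 - 1.2378*d^3 + 5.9021*d^2 - 0.8807*d - 0.697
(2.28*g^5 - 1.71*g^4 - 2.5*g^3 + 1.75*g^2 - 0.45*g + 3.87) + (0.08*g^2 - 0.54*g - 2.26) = 2.28*g^5 - 1.71*g^4 - 2.5*g^3 + 1.83*g^2 - 0.99*g + 1.61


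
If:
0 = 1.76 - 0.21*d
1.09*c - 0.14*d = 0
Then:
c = 1.08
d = 8.38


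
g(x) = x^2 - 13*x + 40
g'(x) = 2*x - 13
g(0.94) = 28.66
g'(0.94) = -11.12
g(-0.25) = 43.31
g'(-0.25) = -13.50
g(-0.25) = 43.31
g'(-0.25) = -13.50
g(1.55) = 22.25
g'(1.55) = -9.90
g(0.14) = 38.20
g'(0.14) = -12.72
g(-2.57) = 80.01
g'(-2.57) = -18.14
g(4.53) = 1.63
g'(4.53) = -3.94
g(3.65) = 5.87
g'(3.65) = -5.70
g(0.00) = 40.00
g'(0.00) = -13.00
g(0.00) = 40.00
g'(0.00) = -13.00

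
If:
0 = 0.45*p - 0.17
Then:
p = 0.38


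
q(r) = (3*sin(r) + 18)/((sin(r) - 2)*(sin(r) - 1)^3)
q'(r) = 3*cos(r)/((sin(r) - 2)*(sin(r) - 1)^3) - 3*(3*sin(r) + 18)*cos(r)/((sin(r) - 2)*(sin(r) - 1)^4) - (3*sin(r) + 18)*cos(r)/((sin(r) - 2)^2*(sin(r) - 1)^3)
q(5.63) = 1.49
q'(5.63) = 2.89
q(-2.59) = 1.84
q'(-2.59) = -3.99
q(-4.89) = 5298583.37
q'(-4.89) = 179579982.27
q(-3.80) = 244.36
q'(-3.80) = -1662.39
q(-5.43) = 1083.47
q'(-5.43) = 9343.87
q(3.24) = 6.37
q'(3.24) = -21.41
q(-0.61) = 1.63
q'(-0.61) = 3.31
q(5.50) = 1.18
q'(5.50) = 1.94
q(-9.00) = 2.47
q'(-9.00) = -6.11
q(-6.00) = 29.26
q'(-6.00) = 137.78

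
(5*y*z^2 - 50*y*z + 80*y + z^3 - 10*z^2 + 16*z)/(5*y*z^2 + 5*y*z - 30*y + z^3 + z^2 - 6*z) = (z - 8)/(z + 3)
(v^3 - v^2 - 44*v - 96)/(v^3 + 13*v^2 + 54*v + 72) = (v - 8)/(v + 6)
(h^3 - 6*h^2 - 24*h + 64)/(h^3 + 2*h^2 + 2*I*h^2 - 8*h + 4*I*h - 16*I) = (h - 8)/(h + 2*I)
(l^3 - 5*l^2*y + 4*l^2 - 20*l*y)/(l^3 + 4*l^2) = (l - 5*y)/l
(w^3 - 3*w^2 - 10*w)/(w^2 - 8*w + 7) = w*(w^2 - 3*w - 10)/(w^2 - 8*w + 7)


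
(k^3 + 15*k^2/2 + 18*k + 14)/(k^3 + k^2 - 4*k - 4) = (k^2 + 11*k/2 + 7)/(k^2 - k - 2)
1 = 1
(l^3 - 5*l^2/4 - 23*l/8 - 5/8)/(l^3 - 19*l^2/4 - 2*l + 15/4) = (8*l^2 - 18*l - 5)/(2*(4*l^2 - 23*l + 15))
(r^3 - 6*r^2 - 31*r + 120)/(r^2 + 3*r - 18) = (r^2 - 3*r - 40)/(r + 6)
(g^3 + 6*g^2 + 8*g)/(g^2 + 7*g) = (g^2 + 6*g + 8)/(g + 7)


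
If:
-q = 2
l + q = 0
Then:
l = 2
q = -2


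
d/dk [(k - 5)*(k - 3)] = 2*k - 8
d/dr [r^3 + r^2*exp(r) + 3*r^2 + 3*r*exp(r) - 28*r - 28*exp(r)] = r^2*exp(r) + 3*r^2 + 5*r*exp(r) + 6*r - 25*exp(r) - 28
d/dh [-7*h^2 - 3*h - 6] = -14*h - 3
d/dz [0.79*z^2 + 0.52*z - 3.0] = 1.58*z + 0.52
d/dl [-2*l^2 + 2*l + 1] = 2 - 4*l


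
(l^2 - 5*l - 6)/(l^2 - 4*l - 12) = (l + 1)/(l + 2)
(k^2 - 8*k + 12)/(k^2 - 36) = (k - 2)/(k + 6)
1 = 1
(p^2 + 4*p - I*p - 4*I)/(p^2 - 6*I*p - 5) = (p + 4)/(p - 5*I)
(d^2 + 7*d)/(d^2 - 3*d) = (d + 7)/(d - 3)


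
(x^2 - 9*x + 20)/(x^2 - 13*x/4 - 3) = 4*(x - 5)/(4*x + 3)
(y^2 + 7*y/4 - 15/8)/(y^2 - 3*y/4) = (y + 5/2)/y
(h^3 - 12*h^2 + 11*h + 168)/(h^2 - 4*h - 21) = h - 8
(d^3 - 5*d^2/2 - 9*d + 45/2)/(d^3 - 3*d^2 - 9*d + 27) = (d - 5/2)/(d - 3)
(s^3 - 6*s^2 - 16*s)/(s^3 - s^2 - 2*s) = (-s^2 + 6*s + 16)/(-s^2 + s + 2)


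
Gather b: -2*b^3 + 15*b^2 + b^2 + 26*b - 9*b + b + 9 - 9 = -2*b^3 + 16*b^2 + 18*b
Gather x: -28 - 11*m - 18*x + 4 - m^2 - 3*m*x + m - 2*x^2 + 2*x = -m^2 - 10*m - 2*x^2 + x*(-3*m - 16) - 24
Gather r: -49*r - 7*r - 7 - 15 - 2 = -56*r - 24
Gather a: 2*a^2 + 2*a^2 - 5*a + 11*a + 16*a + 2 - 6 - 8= 4*a^2 + 22*a - 12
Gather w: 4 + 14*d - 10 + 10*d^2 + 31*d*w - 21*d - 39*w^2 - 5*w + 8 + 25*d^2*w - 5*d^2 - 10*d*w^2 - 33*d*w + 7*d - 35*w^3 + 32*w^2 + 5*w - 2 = 5*d^2 - 35*w^3 + w^2*(-10*d - 7) + w*(25*d^2 - 2*d)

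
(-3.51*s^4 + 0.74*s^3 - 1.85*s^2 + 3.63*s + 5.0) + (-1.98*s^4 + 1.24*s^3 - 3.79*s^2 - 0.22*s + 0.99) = -5.49*s^4 + 1.98*s^3 - 5.64*s^2 + 3.41*s + 5.99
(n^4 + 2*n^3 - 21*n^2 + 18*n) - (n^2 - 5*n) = n^4 + 2*n^3 - 22*n^2 + 23*n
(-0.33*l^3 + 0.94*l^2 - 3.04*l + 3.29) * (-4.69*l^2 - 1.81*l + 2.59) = 1.5477*l^5 - 3.8113*l^4 + 11.7015*l^3 - 7.4931*l^2 - 13.8285*l + 8.5211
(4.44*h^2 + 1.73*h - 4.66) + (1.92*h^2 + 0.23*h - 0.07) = 6.36*h^2 + 1.96*h - 4.73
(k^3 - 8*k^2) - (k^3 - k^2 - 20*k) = -7*k^2 + 20*k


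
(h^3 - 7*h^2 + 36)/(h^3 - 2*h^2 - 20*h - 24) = (h - 3)/(h + 2)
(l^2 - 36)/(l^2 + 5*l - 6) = (l - 6)/(l - 1)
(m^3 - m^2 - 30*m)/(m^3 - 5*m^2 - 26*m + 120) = m/(m - 4)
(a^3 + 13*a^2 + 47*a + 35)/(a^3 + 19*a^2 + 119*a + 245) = (a + 1)/(a + 7)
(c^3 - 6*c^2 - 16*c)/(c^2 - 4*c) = (c^2 - 6*c - 16)/(c - 4)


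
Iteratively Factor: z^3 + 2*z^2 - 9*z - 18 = (z + 3)*(z^2 - z - 6) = (z + 2)*(z + 3)*(z - 3)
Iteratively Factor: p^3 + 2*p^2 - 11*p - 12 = (p + 1)*(p^2 + p - 12) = (p + 1)*(p + 4)*(p - 3)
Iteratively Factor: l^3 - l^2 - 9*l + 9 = (l + 3)*(l^2 - 4*l + 3) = (l - 3)*(l + 3)*(l - 1)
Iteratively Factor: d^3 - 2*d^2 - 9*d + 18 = (d + 3)*(d^2 - 5*d + 6) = (d - 3)*(d + 3)*(d - 2)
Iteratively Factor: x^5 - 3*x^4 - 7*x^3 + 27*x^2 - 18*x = (x)*(x^4 - 3*x^3 - 7*x^2 + 27*x - 18) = x*(x - 2)*(x^3 - x^2 - 9*x + 9) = x*(x - 2)*(x - 1)*(x^2 - 9) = x*(x - 2)*(x - 1)*(x + 3)*(x - 3)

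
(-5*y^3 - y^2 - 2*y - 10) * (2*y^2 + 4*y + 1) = -10*y^5 - 22*y^4 - 13*y^3 - 29*y^2 - 42*y - 10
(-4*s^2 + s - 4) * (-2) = 8*s^2 - 2*s + 8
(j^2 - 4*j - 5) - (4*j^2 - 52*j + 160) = -3*j^2 + 48*j - 165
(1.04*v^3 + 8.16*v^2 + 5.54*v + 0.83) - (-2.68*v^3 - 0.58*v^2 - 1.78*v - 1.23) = 3.72*v^3 + 8.74*v^2 + 7.32*v + 2.06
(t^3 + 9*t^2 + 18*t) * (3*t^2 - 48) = 3*t^5 + 27*t^4 + 6*t^3 - 432*t^2 - 864*t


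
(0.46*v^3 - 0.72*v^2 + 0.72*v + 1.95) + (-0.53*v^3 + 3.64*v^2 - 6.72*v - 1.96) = -0.07*v^3 + 2.92*v^2 - 6.0*v - 0.01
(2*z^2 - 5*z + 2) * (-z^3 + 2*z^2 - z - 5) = -2*z^5 + 9*z^4 - 14*z^3 - z^2 + 23*z - 10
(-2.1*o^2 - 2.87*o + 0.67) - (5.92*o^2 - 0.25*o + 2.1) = -8.02*o^2 - 2.62*o - 1.43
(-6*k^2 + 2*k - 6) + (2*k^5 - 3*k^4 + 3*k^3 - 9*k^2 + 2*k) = 2*k^5 - 3*k^4 + 3*k^3 - 15*k^2 + 4*k - 6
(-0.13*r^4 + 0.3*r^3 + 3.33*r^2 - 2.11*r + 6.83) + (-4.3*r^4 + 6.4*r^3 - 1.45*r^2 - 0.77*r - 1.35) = -4.43*r^4 + 6.7*r^3 + 1.88*r^2 - 2.88*r + 5.48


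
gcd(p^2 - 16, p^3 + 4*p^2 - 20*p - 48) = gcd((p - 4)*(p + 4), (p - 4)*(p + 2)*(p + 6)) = p - 4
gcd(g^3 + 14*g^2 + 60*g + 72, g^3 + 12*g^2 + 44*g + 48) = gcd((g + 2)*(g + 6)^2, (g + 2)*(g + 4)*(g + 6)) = g^2 + 8*g + 12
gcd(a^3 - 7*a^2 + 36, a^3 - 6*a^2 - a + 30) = a^2 - a - 6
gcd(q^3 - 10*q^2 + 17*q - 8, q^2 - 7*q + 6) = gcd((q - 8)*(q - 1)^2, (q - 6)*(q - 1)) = q - 1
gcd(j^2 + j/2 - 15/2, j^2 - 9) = j + 3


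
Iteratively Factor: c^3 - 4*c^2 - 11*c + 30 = (c + 3)*(c^2 - 7*c + 10) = (c - 2)*(c + 3)*(c - 5)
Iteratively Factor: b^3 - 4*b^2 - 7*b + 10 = (b - 1)*(b^2 - 3*b - 10) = (b - 5)*(b - 1)*(b + 2)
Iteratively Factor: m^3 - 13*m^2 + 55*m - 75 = (m - 5)*(m^2 - 8*m + 15) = (m - 5)*(m - 3)*(m - 5)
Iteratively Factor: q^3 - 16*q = (q + 4)*(q^2 - 4*q) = q*(q + 4)*(q - 4)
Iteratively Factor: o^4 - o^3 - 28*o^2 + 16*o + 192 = (o - 4)*(o^3 + 3*o^2 - 16*o - 48) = (o - 4)*(o + 4)*(o^2 - o - 12) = (o - 4)*(o + 3)*(o + 4)*(o - 4)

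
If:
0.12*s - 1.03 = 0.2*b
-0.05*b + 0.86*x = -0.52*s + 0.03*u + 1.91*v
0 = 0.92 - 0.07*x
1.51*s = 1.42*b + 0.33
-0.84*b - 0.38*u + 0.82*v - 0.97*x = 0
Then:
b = -11.52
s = -10.61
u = -0.87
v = 3.34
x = 13.14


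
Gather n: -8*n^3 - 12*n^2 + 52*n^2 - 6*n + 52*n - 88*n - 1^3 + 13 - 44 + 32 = -8*n^3 + 40*n^2 - 42*n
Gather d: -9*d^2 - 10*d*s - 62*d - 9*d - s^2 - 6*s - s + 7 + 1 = -9*d^2 + d*(-10*s - 71) - s^2 - 7*s + 8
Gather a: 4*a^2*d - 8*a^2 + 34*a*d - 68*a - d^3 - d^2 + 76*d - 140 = a^2*(4*d - 8) + a*(34*d - 68) - d^3 - d^2 + 76*d - 140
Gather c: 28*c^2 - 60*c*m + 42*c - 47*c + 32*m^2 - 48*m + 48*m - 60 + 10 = 28*c^2 + c*(-60*m - 5) + 32*m^2 - 50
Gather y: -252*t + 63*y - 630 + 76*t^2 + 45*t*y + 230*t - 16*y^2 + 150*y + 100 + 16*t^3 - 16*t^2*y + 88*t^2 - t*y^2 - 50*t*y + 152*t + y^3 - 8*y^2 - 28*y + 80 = 16*t^3 + 164*t^2 + 130*t + y^3 + y^2*(-t - 24) + y*(-16*t^2 - 5*t + 185) - 450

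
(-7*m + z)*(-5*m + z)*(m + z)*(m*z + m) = 35*m^4*z + 35*m^4 + 23*m^3*z^2 + 23*m^3*z - 11*m^2*z^3 - 11*m^2*z^2 + m*z^4 + m*z^3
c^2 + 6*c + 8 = (c + 2)*(c + 4)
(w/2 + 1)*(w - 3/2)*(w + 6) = w^3/2 + 13*w^2/4 - 9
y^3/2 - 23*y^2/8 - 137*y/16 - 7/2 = (y/2 + 1/4)*(y - 8)*(y + 7/4)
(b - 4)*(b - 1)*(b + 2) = b^3 - 3*b^2 - 6*b + 8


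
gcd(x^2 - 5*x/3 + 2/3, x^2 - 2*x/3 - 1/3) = x - 1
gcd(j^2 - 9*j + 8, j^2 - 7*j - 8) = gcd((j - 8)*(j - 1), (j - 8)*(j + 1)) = j - 8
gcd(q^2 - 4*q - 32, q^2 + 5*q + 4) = q + 4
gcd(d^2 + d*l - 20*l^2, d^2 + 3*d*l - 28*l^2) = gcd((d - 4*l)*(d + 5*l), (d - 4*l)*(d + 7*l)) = d - 4*l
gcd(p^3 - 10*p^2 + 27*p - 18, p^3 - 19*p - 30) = 1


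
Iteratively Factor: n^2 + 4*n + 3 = (n + 3)*(n + 1)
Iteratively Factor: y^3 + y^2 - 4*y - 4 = (y + 2)*(y^2 - y - 2) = (y - 2)*(y + 2)*(y + 1)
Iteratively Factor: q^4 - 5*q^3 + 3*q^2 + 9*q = (q - 3)*(q^3 - 2*q^2 - 3*q) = (q - 3)*(q + 1)*(q^2 - 3*q) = (q - 3)^2*(q + 1)*(q)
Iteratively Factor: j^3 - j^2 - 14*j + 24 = (j - 2)*(j^2 + j - 12) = (j - 2)*(j + 4)*(j - 3)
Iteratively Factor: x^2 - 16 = (x - 4)*(x + 4)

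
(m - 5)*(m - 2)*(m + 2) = m^3 - 5*m^2 - 4*m + 20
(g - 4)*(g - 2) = g^2 - 6*g + 8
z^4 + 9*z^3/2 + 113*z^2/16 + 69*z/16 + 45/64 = (z + 1/4)*(z + 5/4)*(z + 3/2)^2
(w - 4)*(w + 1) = w^2 - 3*w - 4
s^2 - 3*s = s*(s - 3)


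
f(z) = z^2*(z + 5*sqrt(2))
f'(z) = z^2 + 2*z*(z + 5*sqrt(2)) = z*(3*z + 10*sqrt(2))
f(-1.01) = 6.18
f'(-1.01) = -11.22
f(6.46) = 564.67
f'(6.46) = 216.55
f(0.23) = 0.39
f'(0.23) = 3.41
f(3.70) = 147.46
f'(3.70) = 93.40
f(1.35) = 15.35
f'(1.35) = 24.56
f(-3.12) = 38.46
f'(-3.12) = -14.92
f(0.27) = 0.54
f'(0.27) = 4.04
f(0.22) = 0.35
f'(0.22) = 3.26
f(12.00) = 2746.23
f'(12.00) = 601.71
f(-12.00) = -709.77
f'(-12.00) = 262.29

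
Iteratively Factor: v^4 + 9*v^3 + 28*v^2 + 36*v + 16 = (v + 2)*(v^3 + 7*v^2 + 14*v + 8) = (v + 2)^2*(v^2 + 5*v + 4) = (v + 2)^2*(v + 4)*(v + 1)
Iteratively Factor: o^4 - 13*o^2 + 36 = (o - 3)*(o^3 + 3*o^2 - 4*o - 12) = (o - 3)*(o + 2)*(o^2 + o - 6) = (o - 3)*(o - 2)*(o + 2)*(o + 3)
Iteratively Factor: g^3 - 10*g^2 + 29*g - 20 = (g - 1)*(g^2 - 9*g + 20) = (g - 4)*(g - 1)*(g - 5)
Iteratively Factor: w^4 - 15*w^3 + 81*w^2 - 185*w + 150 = (w - 5)*(w^3 - 10*w^2 + 31*w - 30) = (w - 5)^2*(w^2 - 5*w + 6) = (w - 5)^2*(w - 3)*(w - 2)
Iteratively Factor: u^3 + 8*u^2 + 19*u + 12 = (u + 4)*(u^2 + 4*u + 3) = (u + 3)*(u + 4)*(u + 1)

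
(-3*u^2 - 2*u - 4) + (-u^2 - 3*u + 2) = -4*u^2 - 5*u - 2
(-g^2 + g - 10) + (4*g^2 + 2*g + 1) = 3*g^2 + 3*g - 9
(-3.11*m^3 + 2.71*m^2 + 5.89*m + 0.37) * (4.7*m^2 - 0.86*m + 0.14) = -14.617*m^5 + 15.4116*m^4 + 24.917*m^3 - 2.947*m^2 + 0.5064*m + 0.0518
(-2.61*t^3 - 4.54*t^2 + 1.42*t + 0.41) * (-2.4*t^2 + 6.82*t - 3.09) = 6.264*t^5 - 6.9042*t^4 - 26.3059*t^3 + 22.729*t^2 - 1.5916*t - 1.2669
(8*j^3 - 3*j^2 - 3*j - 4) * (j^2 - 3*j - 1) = 8*j^5 - 27*j^4 - 2*j^3 + 8*j^2 + 15*j + 4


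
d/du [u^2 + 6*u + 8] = 2*u + 6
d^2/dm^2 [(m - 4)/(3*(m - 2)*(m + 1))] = 2*(m^3 - 12*m^2 + 18*m - 14)/(3*(m^6 - 3*m^5 - 3*m^4 + 11*m^3 + 6*m^2 - 12*m - 8))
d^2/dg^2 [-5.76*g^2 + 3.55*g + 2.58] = -11.5200000000000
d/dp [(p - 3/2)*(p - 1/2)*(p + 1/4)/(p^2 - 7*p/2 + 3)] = (p^2 - 4*p + 5/8)/(p^2 - 4*p + 4)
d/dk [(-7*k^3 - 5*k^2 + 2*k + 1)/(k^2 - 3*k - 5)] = (-7*k^4 + 42*k^3 + 118*k^2 + 48*k - 7)/(k^4 - 6*k^3 - k^2 + 30*k + 25)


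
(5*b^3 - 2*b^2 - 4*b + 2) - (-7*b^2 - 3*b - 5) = 5*b^3 + 5*b^2 - b + 7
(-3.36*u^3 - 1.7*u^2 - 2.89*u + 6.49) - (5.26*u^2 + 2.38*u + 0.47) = -3.36*u^3 - 6.96*u^2 - 5.27*u + 6.02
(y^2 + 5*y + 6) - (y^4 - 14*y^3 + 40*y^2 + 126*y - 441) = -y^4 + 14*y^3 - 39*y^2 - 121*y + 447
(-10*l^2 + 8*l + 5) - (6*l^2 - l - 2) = -16*l^2 + 9*l + 7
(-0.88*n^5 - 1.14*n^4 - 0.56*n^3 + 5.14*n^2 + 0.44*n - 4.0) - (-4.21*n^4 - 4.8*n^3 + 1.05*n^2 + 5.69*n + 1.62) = -0.88*n^5 + 3.07*n^4 + 4.24*n^3 + 4.09*n^2 - 5.25*n - 5.62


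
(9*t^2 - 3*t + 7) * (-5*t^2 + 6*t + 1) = -45*t^4 + 69*t^3 - 44*t^2 + 39*t + 7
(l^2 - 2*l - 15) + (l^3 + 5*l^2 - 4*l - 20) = l^3 + 6*l^2 - 6*l - 35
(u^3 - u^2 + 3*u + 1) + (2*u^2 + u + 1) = u^3 + u^2 + 4*u + 2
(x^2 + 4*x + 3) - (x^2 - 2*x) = 6*x + 3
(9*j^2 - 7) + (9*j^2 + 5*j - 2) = 18*j^2 + 5*j - 9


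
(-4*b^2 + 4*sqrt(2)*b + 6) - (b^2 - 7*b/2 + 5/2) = -5*b^2 + 7*b/2 + 4*sqrt(2)*b + 7/2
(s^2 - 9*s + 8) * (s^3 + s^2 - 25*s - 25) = s^5 - 8*s^4 - 26*s^3 + 208*s^2 + 25*s - 200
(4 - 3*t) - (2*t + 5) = -5*t - 1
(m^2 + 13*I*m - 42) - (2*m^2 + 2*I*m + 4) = -m^2 + 11*I*m - 46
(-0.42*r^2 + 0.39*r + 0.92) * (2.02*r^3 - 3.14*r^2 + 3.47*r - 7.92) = -0.8484*r^5 + 2.1066*r^4 - 0.8236*r^3 + 1.7909*r^2 + 0.1036*r - 7.2864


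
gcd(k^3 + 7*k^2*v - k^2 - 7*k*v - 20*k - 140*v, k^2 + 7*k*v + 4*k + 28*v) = k^2 + 7*k*v + 4*k + 28*v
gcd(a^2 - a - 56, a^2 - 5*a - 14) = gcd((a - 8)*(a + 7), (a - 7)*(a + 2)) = 1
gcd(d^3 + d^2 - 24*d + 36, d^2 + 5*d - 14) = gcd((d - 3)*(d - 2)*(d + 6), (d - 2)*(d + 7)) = d - 2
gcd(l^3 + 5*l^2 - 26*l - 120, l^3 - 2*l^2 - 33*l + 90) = l^2 + l - 30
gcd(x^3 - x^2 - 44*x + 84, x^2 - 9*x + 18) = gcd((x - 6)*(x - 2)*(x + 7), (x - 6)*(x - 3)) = x - 6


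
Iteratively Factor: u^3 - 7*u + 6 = (u - 1)*(u^2 + u - 6) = (u - 1)*(u + 3)*(u - 2)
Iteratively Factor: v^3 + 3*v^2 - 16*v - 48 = (v + 3)*(v^2 - 16) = (v + 3)*(v + 4)*(v - 4)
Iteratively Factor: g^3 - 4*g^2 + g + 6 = (g - 2)*(g^2 - 2*g - 3) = (g - 2)*(g + 1)*(g - 3)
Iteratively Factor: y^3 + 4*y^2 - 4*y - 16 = (y + 2)*(y^2 + 2*y - 8) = (y - 2)*(y + 2)*(y + 4)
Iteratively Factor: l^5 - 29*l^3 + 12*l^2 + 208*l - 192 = (l - 1)*(l^4 + l^3 - 28*l^2 - 16*l + 192) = (l - 1)*(l + 4)*(l^3 - 3*l^2 - 16*l + 48) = (l - 1)*(l + 4)^2*(l^2 - 7*l + 12) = (l - 3)*(l - 1)*(l + 4)^2*(l - 4)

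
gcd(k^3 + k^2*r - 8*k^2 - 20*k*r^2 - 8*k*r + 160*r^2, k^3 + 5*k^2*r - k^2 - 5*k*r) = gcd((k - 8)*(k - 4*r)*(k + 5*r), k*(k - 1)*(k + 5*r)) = k + 5*r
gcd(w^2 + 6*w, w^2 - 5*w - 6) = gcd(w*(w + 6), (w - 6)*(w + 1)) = 1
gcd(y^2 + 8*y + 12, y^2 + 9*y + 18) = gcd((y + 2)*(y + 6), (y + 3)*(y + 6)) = y + 6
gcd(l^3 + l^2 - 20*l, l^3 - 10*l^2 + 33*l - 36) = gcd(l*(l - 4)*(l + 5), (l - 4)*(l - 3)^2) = l - 4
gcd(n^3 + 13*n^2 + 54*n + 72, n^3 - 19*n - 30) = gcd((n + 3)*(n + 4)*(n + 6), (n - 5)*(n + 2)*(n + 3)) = n + 3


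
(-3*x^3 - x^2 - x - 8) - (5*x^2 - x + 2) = -3*x^3 - 6*x^2 - 10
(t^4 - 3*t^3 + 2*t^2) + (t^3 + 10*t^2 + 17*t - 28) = t^4 - 2*t^3 + 12*t^2 + 17*t - 28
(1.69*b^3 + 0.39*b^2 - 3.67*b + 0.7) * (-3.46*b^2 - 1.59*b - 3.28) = -5.8474*b^5 - 4.0365*b^4 + 6.5349*b^3 + 2.1341*b^2 + 10.9246*b - 2.296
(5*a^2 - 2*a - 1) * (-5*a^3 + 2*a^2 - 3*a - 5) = -25*a^5 + 20*a^4 - 14*a^3 - 21*a^2 + 13*a + 5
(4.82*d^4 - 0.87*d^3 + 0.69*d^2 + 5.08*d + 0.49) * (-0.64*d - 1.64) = -3.0848*d^5 - 7.348*d^4 + 0.9852*d^3 - 4.3828*d^2 - 8.6448*d - 0.8036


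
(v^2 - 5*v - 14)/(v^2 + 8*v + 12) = (v - 7)/(v + 6)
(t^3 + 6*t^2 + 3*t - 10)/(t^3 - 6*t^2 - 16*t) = (t^2 + 4*t - 5)/(t*(t - 8))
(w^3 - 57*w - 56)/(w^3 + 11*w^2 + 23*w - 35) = (w^2 - 7*w - 8)/(w^2 + 4*w - 5)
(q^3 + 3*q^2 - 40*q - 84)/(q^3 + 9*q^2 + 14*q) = (q - 6)/q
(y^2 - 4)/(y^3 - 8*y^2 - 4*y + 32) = 1/(y - 8)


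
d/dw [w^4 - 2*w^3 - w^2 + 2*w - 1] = 4*w^3 - 6*w^2 - 2*w + 2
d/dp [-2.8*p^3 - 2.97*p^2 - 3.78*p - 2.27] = -8.4*p^2 - 5.94*p - 3.78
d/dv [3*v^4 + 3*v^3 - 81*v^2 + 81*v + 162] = 12*v^3 + 9*v^2 - 162*v + 81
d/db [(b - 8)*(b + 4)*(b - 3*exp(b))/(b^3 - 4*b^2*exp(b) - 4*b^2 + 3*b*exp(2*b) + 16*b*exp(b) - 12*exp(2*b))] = (b^3*exp(b) - 9*b^2*exp(b) - 8*b*exp(b) + 64*b + 80*exp(b) - 128)/(b^4 - 2*b^3*exp(b) - 8*b^3 + b^2*exp(2*b) + 16*b^2*exp(b) + 16*b^2 - 8*b*exp(2*b) - 32*b*exp(b) + 16*exp(2*b))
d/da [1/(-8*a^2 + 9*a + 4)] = (16*a - 9)/(-8*a^2 + 9*a + 4)^2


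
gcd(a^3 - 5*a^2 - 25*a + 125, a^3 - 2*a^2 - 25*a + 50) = a^2 - 25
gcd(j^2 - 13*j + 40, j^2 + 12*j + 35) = 1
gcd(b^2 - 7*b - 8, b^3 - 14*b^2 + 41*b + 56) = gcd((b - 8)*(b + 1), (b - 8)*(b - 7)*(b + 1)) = b^2 - 7*b - 8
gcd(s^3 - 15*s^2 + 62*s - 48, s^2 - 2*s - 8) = 1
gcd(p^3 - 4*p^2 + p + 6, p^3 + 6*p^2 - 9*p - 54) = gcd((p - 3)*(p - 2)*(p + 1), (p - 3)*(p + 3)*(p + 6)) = p - 3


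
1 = 1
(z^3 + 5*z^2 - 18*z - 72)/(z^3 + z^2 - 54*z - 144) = (z - 4)/(z - 8)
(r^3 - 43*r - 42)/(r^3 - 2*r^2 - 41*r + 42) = (r + 1)/(r - 1)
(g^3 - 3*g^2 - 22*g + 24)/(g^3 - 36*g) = (g^2 + 3*g - 4)/(g*(g + 6))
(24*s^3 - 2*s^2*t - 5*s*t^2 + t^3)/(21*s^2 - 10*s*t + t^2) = (8*s^2 + 2*s*t - t^2)/(7*s - t)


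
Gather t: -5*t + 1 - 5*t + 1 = 2 - 10*t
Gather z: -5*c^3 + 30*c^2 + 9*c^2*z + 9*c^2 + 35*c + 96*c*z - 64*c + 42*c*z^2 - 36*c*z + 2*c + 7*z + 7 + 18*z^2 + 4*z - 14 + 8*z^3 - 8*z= -5*c^3 + 39*c^2 - 27*c + 8*z^3 + z^2*(42*c + 18) + z*(9*c^2 + 60*c + 3) - 7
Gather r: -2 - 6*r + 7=5 - 6*r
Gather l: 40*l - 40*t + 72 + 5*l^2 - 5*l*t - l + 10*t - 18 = 5*l^2 + l*(39 - 5*t) - 30*t + 54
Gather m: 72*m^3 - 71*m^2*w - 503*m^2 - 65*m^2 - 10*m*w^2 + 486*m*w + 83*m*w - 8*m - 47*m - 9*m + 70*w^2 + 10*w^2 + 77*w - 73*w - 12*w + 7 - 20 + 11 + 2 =72*m^3 + m^2*(-71*w - 568) + m*(-10*w^2 + 569*w - 64) + 80*w^2 - 8*w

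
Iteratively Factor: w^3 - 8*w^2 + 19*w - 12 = (w - 4)*(w^2 - 4*w + 3) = (w - 4)*(w - 3)*(w - 1)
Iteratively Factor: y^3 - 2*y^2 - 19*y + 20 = (y + 4)*(y^2 - 6*y + 5) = (y - 5)*(y + 4)*(y - 1)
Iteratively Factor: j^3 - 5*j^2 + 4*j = (j - 4)*(j^2 - j) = (j - 4)*(j - 1)*(j)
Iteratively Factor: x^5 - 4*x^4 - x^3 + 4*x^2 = (x)*(x^4 - 4*x^3 - x^2 + 4*x) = x^2*(x^3 - 4*x^2 - x + 4) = x^2*(x - 4)*(x^2 - 1) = x^2*(x - 4)*(x - 1)*(x + 1)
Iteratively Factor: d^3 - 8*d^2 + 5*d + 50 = (d + 2)*(d^2 - 10*d + 25) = (d - 5)*(d + 2)*(d - 5)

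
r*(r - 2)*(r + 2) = r^3 - 4*r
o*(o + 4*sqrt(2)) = o^2 + 4*sqrt(2)*o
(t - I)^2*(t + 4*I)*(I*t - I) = I*t^4 - 2*t^3 - I*t^3 + 2*t^2 + 7*I*t^2 + 4*t - 7*I*t - 4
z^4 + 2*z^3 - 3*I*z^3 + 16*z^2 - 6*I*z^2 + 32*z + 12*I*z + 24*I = (z + 2)*(z - 6*I)*(z + I)*(z + 2*I)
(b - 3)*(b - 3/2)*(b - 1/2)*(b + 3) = b^4 - 2*b^3 - 33*b^2/4 + 18*b - 27/4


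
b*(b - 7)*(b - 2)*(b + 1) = b^4 - 8*b^3 + 5*b^2 + 14*b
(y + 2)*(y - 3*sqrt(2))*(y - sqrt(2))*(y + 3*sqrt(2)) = y^4 - sqrt(2)*y^3 + 2*y^3 - 18*y^2 - 2*sqrt(2)*y^2 - 36*y + 18*sqrt(2)*y + 36*sqrt(2)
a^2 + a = a*(a + 1)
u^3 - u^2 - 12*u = u*(u - 4)*(u + 3)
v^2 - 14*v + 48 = (v - 8)*(v - 6)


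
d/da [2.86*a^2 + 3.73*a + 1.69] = 5.72*a + 3.73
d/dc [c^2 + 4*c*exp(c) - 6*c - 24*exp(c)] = 4*c*exp(c) + 2*c - 20*exp(c) - 6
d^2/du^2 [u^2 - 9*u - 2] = 2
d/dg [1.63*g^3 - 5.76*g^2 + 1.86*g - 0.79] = 4.89*g^2 - 11.52*g + 1.86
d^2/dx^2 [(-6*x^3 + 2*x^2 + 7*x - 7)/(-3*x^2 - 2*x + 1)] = 6*(-3*x^3 + 45*x^2 + 27*x + 11)/(27*x^6 + 54*x^5 + 9*x^4 - 28*x^3 - 3*x^2 + 6*x - 1)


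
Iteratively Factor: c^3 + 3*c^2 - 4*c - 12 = (c + 3)*(c^2 - 4) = (c + 2)*(c + 3)*(c - 2)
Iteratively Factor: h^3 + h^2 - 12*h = (h + 4)*(h^2 - 3*h) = (h - 3)*(h + 4)*(h)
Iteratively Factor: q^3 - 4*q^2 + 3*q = (q - 1)*(q^2 - 3*q) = (q - 3)*(q - 1)*(q)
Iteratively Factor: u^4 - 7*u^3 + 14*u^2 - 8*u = (u - 4)*(u^3 - 3*u^2 + 2*u) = u*(u - 4)*(u^2 - 3*u + 2) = u*(u - 4)*(u - 1)*(u - 2)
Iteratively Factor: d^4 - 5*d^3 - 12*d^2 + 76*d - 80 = (d - 2)*(d^3 - 3*d^2 - 18*d + 40) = (d - 5)*(d - 2)*(d^2 + 2*d - 8) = (d - 5)*(d - 2)*(d + 4)*(d - 2)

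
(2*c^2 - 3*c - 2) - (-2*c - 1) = 2*c^2 - c - 1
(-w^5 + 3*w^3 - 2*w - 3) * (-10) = 10*w^5 - 30*w^3 + 20*w + 30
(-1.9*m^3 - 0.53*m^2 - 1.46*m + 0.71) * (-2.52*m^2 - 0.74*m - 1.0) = 4.788*m^5 + 2.7416*m^4 + 5.9714*m^3 - 0.1788*m^2 + 0.9346*m - 0.71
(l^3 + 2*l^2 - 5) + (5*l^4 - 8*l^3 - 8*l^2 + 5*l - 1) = 5*l^4 - 7*l^3 - 6*l^2 + 5*l - 6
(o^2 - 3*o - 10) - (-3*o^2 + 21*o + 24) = 4*o^2 - 24*o - 34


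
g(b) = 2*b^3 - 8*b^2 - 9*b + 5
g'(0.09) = -10.39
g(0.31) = 1.50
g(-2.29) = -40.36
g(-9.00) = -2020.00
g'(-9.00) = 621.00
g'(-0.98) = 12.44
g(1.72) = -23.97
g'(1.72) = -18.77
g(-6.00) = -661.00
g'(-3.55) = 123.42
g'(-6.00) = 303.00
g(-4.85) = -367.70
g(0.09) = 4.13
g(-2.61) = -61.57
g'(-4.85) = 209.74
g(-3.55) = -153.35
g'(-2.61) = 73.63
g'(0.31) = -13.38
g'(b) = 6*b^2 - 16*b - 9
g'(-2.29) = 59.10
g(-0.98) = 4.25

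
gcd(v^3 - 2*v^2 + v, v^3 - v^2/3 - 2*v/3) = v^2 - v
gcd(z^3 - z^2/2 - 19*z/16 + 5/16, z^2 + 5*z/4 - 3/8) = z - 1/4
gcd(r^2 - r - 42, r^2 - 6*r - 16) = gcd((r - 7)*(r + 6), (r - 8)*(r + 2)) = 1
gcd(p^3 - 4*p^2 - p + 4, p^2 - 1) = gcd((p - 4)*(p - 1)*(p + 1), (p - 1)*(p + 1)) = p^2 - 1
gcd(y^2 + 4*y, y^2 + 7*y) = y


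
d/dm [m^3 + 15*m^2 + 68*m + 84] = 3*m^2 + 30*m + 68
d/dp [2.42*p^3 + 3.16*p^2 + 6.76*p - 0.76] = 7.26*p^2 + 6.32*p + 6.76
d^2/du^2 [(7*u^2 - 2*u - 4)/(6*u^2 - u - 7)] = 10*(-6*u^3 + 90*u^2 - 36*u + 37)/(216*u^6 - 108*u^5 - 738*u^4 + 251*u^3 + 861*u^2 - 147*u - 343)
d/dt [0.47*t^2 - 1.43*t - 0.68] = 0.94*t - 1.43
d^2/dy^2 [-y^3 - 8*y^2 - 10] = -6*y - 16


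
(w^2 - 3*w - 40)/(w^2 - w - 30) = (w - 8)/(w - 6)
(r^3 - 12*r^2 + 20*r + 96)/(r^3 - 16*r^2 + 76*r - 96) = (r + 2)/(r - 2)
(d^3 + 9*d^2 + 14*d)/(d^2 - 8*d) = (d^2 + 9*d + 14)/(d - 8)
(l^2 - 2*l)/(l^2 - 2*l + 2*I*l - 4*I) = l/(l + 2*I)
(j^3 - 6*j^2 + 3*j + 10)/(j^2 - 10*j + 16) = (j^2 - 4*j - 5)/(j - 8)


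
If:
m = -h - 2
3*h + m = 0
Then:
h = 1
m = -3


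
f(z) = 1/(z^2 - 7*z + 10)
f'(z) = (7 - 2*z)/(z^2 - 7*z + 10)^2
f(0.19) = 0.11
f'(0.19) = 0.09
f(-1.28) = 0.05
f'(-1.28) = 0.02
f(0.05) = 0.10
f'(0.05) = 0.07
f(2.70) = -0.62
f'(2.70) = 0.62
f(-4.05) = 0.02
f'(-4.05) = 0.01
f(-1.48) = 0.04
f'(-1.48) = 0.02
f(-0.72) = 0.06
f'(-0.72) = 0.03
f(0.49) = 0.15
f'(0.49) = 0.13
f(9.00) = 0.04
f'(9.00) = -0.01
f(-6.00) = 0.01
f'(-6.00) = 0.00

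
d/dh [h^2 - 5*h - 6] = 2*h - 5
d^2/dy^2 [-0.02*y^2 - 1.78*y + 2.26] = -0.0400000000000000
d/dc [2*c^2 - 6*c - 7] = 4*c - 6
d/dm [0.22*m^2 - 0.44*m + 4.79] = 0.44*m - 0.44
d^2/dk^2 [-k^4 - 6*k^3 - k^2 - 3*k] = -12*k^2 - 36*k - 2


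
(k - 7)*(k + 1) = k^2 - 6*k - 7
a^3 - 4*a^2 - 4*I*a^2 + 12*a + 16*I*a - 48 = (a - 4)*(a - 6*I)*(a + 2*I)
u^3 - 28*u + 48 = (u - 4)*(u - 2)*(u + 6)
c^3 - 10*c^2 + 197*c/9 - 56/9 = (c - 7)*(c - 8/3)*(c - 1/3)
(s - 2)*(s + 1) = s^2 - s - 2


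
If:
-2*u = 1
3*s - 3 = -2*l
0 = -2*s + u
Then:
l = 15/8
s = -1/4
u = -1/2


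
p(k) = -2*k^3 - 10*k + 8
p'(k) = -6*k^2 - 10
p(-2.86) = 83.39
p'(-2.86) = -59.08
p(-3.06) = 95.91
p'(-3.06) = -66.18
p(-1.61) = 32.45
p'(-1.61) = -25.55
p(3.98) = -157.89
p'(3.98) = -105.04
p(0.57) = 1.93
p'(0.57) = -11.95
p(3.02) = -77.29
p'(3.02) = -64.72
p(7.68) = -974.77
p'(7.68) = -363.89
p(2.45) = -45.91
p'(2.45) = -46.02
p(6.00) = -484.00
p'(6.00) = -226.00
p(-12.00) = 3584.00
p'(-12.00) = -874.00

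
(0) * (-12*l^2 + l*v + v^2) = 0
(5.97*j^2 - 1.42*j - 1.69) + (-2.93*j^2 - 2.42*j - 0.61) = 3.04*j^2 - 3.84*j - 2.3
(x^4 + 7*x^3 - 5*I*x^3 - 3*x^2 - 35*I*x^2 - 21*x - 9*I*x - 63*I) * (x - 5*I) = x^5 + 7*x^4 - 10*I*x^4 - 28*x^3 - 70*I*x^3 - 196*x^2 + 6*I*x^2 - 45*x + 42*I*x - 315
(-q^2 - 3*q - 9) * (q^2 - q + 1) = -q^4 - 2*q^3 - 7*q^2 + 6*q - 9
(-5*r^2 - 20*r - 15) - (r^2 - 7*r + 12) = -6*r^2 - 13*r - 27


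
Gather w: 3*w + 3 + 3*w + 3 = 6*w + 6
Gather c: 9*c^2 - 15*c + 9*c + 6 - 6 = 9*c^2 - 6*c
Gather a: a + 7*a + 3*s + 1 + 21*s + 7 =8*a + 24*s + 8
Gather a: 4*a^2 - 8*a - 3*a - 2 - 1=4*a^2 - 11*a - 3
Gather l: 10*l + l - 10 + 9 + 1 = 11*l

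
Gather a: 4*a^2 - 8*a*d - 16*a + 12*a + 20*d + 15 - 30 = 4*a^2 + a*(-8*d - 4) + 20*d - 15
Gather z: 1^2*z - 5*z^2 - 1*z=-5*z^2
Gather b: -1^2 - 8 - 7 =-16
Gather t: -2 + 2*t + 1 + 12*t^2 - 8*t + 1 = 12*t^2 - 6*t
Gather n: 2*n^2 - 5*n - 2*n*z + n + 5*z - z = 2*n^2 + n*(-2*z - 4) + 4*z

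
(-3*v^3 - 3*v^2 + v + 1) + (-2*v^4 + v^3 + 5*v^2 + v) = -2*v^4 - 2*v^3 + 2*v^2 + 2*v + 1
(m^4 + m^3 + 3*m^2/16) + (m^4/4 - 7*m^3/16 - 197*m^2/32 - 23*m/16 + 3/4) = 5*m^4/4 + 9*m^3/16 - 191*m^2/32 - 23*m/16 + 3/4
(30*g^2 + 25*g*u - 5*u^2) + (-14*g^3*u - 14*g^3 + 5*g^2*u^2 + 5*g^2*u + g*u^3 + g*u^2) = -14*g^3*u - 14*g^3 + 5*g^2*u^2 + 5*g^2*u + 30*g^2 + g*u^3 + g*u^2 + 25*g*u - 5*u^2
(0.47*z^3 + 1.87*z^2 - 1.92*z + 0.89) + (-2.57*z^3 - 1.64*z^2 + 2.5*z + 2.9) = -2.1*z^3 + 0.23*z^2 + 0.58*z + 3.79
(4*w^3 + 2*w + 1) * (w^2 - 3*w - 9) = 4*w^5 - 12*w^4 - 34*w^3 - 5*w^2 - 21*w - 9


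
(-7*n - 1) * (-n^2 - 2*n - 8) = 7*n^3 + 15*n^2 + 58*n + 8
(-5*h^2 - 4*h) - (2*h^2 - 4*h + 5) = -7*h^2 - 5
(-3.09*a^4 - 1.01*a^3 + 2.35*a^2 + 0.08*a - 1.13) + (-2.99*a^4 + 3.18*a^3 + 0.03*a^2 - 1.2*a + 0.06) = -6.08*a^4 + 2.17*a^3 + 2.38*a^2 - 1.12*a - 1.07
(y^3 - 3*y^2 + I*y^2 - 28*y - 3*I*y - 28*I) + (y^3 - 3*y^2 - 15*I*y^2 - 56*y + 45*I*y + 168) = 2*y^3 - 6*y^2 - 14*I*y^2 - 84*y + 42*I*y + 168 - 28*I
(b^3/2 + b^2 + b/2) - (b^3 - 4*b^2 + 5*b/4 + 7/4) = -b^3/2 + 5*b^2 - 3*b/4 - 7/4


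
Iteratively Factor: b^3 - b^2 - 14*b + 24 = (b + 4)*(b^2 - 5*b + 6) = (b - 3)*(b + 4)*(b - 2)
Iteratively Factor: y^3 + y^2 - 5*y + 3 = (y - 1)*(y^2 + 2*y - 3) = (y - 1)*(y + 3)*(y - 1)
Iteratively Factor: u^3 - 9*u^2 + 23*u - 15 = (u - 3)*(u^2 - 6*u + 5) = (u - 5)*(u - 3)*(u - 1)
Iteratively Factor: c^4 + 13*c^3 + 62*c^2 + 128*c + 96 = (c + 3)*(c^3 + 10*c^2 + 32*c + 32) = (c + 3)*(c + 4)*(c^2 + 6*c + 8) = (c + 2)*(c + 3)*(c + 4)*(c + 4)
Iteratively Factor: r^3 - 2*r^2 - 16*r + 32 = (r - 2)*(r^2 - 16) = (r - 4)*(r - 2)*(r + 4)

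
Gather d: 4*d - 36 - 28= 4*d - 64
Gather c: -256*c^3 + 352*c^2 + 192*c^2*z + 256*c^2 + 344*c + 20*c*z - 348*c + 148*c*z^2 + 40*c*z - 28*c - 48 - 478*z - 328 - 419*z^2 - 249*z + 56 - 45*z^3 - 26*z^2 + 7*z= -256*c^3 + c^2*(192*z + 608) + c*(148*z^2 + 60*z - 32) - 45*z^3 - 445*z^2 - 720*z - 320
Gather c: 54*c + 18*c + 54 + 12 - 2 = 72*c + 64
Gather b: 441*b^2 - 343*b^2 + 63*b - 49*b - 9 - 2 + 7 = 98*b^2 + 14*b - 4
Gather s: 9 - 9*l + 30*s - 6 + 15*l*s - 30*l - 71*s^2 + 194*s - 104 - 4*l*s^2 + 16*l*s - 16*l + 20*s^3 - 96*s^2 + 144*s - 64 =-55*l + 20*s^3 + s^2*(-4*l - 167) + s*(31*l + 368) - 165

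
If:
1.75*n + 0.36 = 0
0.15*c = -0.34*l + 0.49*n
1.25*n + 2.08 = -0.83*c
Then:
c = -2.20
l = 0.67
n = -0.21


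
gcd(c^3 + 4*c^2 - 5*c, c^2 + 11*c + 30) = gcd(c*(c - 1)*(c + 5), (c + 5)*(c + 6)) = c + 5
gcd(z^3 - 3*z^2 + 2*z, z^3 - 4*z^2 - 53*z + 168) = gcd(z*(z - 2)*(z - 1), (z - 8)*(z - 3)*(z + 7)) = 1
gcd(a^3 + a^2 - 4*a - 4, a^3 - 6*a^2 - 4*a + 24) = a^2 - 4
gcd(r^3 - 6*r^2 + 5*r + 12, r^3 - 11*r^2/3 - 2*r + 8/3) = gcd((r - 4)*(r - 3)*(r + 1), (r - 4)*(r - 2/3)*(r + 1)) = r^2 - 3*r - 4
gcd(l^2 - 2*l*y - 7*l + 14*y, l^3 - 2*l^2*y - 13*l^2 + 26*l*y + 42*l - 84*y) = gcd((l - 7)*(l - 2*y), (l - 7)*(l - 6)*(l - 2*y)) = -l^2 + 2*l*y + 7*l - 14*y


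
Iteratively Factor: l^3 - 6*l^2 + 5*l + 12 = (l - 3)*(l^2 - 3*l - 4) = (l - 4)*(l - 3)*(l + 1)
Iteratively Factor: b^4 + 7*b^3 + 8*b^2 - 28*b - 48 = (b + 4)*(b^3 + 3*b^2 - 4*b - 12) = (b + 3)*(b + 4)*(b^2 - 4) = (b + 2)*(b + 3)*(b + 4)*(b - 2)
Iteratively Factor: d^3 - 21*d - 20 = (d - 5)*(d^2 + 5*d + 4) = (d - 5)*(d + 4)*(d + 1)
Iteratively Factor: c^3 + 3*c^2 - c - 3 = (c + 3)*(c^2 - 1) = (c + 1)*(c + 3)*(c - 1)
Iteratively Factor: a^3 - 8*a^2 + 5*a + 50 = (a - 5)*(a^2 - 3*a - 10) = (a - 5)^2*(a + 2)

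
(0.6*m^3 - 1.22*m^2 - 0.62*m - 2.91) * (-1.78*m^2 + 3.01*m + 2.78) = -1.068*m^5 + 3.9776*m^4 - 0.9006*m^3 - 0.0779999999999994*m^2 - 10.4827*m - 8.0898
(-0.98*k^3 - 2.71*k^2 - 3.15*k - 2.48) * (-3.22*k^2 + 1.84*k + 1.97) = 3.1556*k^5 + 6.923*k^4 + 3.226*k^3 - 3.1491*k^2 - 10.7687*k - 4.8856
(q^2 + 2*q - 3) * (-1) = -q^2 - 2*q + 3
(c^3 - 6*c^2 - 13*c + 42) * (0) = 0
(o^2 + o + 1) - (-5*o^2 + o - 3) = 6*o^2 + 4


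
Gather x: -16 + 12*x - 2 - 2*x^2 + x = -2*x^2 + 13*x - 18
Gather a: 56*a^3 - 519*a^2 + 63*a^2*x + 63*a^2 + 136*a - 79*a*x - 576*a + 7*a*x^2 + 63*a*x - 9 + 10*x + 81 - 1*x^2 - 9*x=56*a^3 + a^2*(63*x - 456) + a*(7*x^2 - 16*x - 440) - x^2 + x + 72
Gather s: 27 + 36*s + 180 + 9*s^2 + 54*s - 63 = 9*s^2 + 90*s + 144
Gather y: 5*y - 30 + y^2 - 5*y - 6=y^2 - 36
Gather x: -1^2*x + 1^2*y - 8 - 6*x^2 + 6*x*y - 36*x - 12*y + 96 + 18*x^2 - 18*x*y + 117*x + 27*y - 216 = 12*x^2 + x*(80 - 12*y) + 16*y - 128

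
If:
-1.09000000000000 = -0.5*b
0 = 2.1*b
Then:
No Solution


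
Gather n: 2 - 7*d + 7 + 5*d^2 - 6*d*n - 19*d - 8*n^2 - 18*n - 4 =5*d^2 - 26*d - 8*n^2 + n*(-6*d - 18) + 5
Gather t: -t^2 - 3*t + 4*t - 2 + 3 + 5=-t^2 + t + 6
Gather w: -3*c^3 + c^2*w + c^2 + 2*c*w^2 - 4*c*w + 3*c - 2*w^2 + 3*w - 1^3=-3*c^3 + c^2 + 3*c + w^2*(2*c - 2) + w*(c^2 - 4*c + 3) - 1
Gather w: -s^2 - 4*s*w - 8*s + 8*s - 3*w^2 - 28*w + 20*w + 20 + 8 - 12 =-s^2 - 3*w^2 + w*(-4*s - 8) + 16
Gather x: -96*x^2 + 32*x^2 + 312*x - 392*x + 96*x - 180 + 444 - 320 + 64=-64*x^2 + 16*x + 8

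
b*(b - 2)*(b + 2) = b^3 - 4*b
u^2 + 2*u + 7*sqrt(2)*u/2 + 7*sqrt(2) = (u + 2)*(u + 7*sqrt(2)/2)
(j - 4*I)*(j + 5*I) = j^2 + I*j + 20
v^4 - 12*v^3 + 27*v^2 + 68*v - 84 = (v - 7)*(v - 6)*(v - 1)*(v + 2)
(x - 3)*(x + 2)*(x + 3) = x^3 + 2*x^2 - 9*x - 18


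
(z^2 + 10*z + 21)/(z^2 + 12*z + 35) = (z + 3)/(z + 5)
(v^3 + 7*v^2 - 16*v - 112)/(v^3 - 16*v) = (v + 7)/v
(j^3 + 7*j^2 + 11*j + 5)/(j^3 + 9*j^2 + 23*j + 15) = (j + 1)/(j + 3)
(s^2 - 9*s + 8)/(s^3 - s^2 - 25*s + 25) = (s - 8)/(s^2 - 25)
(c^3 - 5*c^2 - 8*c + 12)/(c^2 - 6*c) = c + 1 - 2/c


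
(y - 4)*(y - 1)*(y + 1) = y^3 - 4*y^2 - y + 4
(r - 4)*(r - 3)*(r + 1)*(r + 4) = r^4 - 2*r^3 - 19*r^2 + 32*r + 48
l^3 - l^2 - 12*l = l*(l - 4)*(l + 3)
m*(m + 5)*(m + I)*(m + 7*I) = m^4 + 5*m^3 + 8*I*m^3 - 7*m^2 + 40*I*m^2 - 35*m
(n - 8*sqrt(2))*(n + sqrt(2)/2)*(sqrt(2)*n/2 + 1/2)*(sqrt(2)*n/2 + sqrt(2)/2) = n^4/2 - 7*sqrt(2)*n^3/2 + n^3/2 - 31*n^2/4 - 7*sqrt(2)*n^2/2 - 31*n/4 - 2*sqrt(2)*n - 2*sqrt(2)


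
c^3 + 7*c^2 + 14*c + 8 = (c + 1)*(c + 2)*(c + 4)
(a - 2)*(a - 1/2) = a^2 - 5*a/2 + 1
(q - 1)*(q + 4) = q^2 + 3*q - 4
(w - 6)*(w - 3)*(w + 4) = w^3 - 5*w^2 - 18*w + 72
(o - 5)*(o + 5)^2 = o^3 + 5*o^2 - 25*o - 125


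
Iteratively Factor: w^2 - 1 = (w - 1)*(w + 1)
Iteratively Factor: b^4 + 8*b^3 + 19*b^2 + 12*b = (b + 1)*(b^3 + 7*b^2 + 12*b) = (b + 1)*(b + 3)*(b^2 + 4*b) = b*(b + 1)*(b + 3)*(b + 4)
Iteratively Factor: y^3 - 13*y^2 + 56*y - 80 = (y - 5)*(y^2 - 8*y + 16) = (y - 5)*(y - 4)*(y - 4)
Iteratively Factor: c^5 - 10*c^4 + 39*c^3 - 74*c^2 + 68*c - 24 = (c - 3)*(c^4 - 7*c^3 + 18*c^2 - 20*c + 8) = (c - 3)*(c - 2)*(c^3 - 5*c^2 + 8*c - 4) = (c - 3)*(c - 2)^2*(c^2 - 3*c + 2) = (c - 3)*(c - 2)^2*(c - 1)*(c - 2)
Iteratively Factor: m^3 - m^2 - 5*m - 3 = (m + 1)*(m^2 - 2*m - 3) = (m - 3)*(m + 1)*(m + 1)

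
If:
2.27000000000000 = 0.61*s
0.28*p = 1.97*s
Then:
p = 26.18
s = 3.72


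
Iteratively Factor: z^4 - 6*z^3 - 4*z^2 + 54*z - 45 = (z - 3)*(z^3 - 3*z^2 - 13*z + 15) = (z - 3)*(z - 1)*(z^2 - 2*z - 15) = (z - 5)*(z - 3)*(z - 1)*(z + 3)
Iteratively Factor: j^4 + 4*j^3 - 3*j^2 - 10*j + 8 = (j - 1)*(j^3 + 5*j^2 + 2*j - 8) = (j - 1)^2*(j^2 + 6*j + 8) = (j - 1)^2*(j + 2)*(j + 4)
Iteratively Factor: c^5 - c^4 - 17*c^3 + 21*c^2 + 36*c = (c - 3)*(c^4 + 2*c^3 - 11*c^2 - 12*c) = (c - 3)^2*(c^3 + 5*c^2 + 4*c) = (c - 3)^2*(c + 4)*(c^2 + c) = (c - 3)^2*(c + 1)*(c + 4)*(c)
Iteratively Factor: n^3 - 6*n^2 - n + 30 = (n - 5)*(n^2 - n - 6) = (n - 5)*(n + 2)*(n - 3)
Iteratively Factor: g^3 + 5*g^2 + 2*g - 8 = (g + 4)*(g^2 + g - 2) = (g - 1)*(g + 4)*(g + 2)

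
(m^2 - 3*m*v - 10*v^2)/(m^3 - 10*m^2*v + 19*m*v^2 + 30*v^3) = (-m - 2*v)/(-m^2 + 5*m*v + 6*v^2)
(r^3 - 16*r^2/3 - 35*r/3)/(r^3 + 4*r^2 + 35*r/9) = 3*(r - 7)/(3*r + 7)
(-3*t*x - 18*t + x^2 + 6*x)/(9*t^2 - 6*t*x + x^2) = (x + 6)/(-3*t + x)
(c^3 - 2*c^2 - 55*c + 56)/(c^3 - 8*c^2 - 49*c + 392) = (c - 1)/(c - 7)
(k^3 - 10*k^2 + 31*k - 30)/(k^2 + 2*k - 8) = (k^2 - 8*k + 15)/(k + 4)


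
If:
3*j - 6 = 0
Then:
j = 2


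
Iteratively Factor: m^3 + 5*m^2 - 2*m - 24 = (m + 4)*(m^2 + m - 6) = (m - 2)*(m + 4)*(m + 3)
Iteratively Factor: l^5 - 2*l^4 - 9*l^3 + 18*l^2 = (l)*(l^4 - 2*l^3 - 9*l^2 + 18*l) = l*(l + 3)*(l^3 - 5*l^2 + 6*l) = l*(l - 2)*(l + 3)*(l^2 - 3*l) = l^2*(l - 2)*(l + 3)*(l - 3)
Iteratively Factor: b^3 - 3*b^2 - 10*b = (b + 2)*(b^2 - 5*b) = (b - 5)*(b + 2)*(b)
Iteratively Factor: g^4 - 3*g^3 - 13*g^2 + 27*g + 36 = (g + 1)*(g^3 - 4*g^2 - 9*g + 36) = (g + 1)*(g + 3)*(g^2 - 7*g + 12) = (g - 3)*(g + 1)*(g + 3)*(g - 4)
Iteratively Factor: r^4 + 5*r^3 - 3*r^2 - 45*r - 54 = (r - 3)*(r^3 + 8*r^2 + 21*r + 18) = (r - 3)*(r + 2)*(r^2 + 6*r + 9) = (r - 3)*(r + 2)*(r + 3)*(r + 3)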